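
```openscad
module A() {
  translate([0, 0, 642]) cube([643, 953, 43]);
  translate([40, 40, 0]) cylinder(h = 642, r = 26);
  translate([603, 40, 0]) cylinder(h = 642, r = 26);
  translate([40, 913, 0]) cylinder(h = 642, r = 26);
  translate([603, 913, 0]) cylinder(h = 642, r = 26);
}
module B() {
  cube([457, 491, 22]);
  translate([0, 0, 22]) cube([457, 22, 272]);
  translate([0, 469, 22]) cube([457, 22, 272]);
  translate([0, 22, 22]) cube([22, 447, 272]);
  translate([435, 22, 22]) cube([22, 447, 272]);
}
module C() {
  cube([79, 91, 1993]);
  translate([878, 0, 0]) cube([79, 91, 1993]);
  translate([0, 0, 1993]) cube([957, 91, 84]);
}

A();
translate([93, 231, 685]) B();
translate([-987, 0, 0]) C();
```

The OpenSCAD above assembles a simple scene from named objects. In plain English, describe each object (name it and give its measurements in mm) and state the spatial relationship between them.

A is a rectangular dining table. The top is 643×953×43 mm with its upper surface at z = 685 mm. It stands on four round legs of 52 mm diameter, each leg's bounding box inset 14 mm from the nearest pair of top edges, running from the floor to the underside of the top.

B is an open-topped rectangular box: outside dimensions 457×491×294 mm, with a uniform wall and base thickness of 22 mm. The base is a full 457×491 slab on the floor; four walls sit on top of the base. The front and back walls (the −y and +y sides) span the full width; the two side walls fit between them.

C is a rectangular door frame: two vertical jambs of 79×91 mm section, 1993 mm tall, with a clear opening 799 mm wide between their inner faces. A header 84 mm tall and 91 mm deep lies on top of the jambs and spans the full outside width.

The open box is on top of the table, centred. The door frame is on the floor beside the table on its −x side.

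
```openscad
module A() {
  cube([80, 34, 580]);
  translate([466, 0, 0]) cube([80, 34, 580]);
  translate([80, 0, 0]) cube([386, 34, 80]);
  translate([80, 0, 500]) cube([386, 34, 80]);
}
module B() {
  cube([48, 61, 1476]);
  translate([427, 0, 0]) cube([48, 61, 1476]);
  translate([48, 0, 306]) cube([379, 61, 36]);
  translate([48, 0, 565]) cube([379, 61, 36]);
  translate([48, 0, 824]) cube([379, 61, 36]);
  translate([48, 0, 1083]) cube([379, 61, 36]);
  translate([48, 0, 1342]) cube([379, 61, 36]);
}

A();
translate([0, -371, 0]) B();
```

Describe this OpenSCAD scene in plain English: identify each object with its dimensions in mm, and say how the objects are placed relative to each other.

A is a rectangular picture frame lying in the x–z plane (depth along y). The opening is 386 mm wide (x) by 420 mm tall (z), surrounded by a border 80 mm wide on all four sides. The frame is 34 mm deep and is made of two full-height vertical stiles with two horizontal rails fitted between them.

B is a straight ladder. Two 48×61 mm vertical rails, 1476 mm tall, stand 475 mm apart (outside-to-outside) with their front faces coplanar on the −y side. 5 rungs, each 61 mm deep and 36 mm tall, span between the inner faces of the rails, front faces flush with the rails. The lowest rung's underside is at z = 306 mm and rungs are spaced 259 mm apart (underside to underside).

The ladder is on the floor beside the picture frame on its −y side.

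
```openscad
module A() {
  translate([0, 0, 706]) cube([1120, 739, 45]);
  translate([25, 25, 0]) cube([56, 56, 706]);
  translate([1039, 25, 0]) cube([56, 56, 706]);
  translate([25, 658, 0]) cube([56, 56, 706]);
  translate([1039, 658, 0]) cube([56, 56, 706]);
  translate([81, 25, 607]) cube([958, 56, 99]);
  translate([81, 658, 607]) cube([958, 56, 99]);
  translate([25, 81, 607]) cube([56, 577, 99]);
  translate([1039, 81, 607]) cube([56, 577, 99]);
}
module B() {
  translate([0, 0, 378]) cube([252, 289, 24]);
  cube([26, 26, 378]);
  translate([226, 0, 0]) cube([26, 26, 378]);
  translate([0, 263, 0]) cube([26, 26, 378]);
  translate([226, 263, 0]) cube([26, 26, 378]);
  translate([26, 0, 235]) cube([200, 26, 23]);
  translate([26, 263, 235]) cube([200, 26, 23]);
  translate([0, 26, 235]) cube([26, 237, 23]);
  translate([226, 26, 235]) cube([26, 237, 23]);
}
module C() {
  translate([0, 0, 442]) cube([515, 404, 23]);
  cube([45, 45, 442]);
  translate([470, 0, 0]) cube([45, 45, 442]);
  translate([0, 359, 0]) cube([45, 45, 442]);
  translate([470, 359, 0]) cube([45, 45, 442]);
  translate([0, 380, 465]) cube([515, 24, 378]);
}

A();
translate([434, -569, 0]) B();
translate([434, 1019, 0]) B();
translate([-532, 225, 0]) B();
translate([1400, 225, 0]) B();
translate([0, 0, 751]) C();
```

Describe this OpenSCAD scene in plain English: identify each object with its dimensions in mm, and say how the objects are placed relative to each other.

A is a rectangular dining table. The top is 1120×739×45 mm with its upper surface at z = 751 mm. It stands on four 56×56 mm square legs, each inset 25 mm from the nearest pair of top edges, running from the floor to the underside of the top. Four apron rails, 56 mm thick and 99 mm tall, run between adjacent legs with their top edges flush with the underside of the top and their outer faces flush with the legs' outer faces.

B is a four-legged stool. The seat is 252×289 mm, 24 mm thick, top at z = 402 mm. It stands on four square legs, each 26×26 mm in cross-section, from z = 0 to the seat underside, each flush with a corner of the seat. Four stretchers, 26 mm wide and 23 mm tall, connect adjacent legs with their undersides at z = 235 mm, each running between the inner faces of the legs it joins and aligned with the legs' outer faces on the other axis.

C is a chair. The seat is a 515×404×23 mm slab with its top at z = 465 mm, on four 45×45 mm corner legs (flush with the seat edges, standing on z = 0). A flat backrest 24 mm thick, 378 mm tall, spans the full seat width and rises from the seat top along its +y edge, rear face flush with the rear of the seat.

Four stools sit around the table at the −y, +y, −x, +x sides. The chair is on top of the table.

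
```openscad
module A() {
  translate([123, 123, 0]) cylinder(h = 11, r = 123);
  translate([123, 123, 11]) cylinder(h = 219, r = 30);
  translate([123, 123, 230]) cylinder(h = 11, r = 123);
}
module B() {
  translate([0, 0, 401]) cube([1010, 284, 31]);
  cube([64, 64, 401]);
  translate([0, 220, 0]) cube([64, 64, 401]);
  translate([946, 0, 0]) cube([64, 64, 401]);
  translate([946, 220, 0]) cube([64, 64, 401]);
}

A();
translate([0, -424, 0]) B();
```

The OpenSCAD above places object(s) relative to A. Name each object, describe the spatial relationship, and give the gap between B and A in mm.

A is a spool. B is a bench. The bench is on the floor beside the spool on its −y side. The gap between the bench and the spool is 140 mm.

The bench's nearest face is 140 mm from the spool's −y face.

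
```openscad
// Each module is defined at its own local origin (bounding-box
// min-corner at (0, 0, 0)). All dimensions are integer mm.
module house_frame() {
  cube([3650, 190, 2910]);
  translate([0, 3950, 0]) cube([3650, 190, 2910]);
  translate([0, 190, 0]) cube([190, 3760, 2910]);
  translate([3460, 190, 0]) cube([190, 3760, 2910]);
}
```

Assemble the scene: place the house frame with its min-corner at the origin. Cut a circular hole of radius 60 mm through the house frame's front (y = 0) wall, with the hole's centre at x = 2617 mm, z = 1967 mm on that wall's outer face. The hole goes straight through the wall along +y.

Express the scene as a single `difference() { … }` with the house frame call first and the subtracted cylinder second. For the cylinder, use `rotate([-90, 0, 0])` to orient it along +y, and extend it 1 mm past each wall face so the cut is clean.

difference() {
  house_frame();
  translate([2617, -1, 1967]) rotate([-90, 0, 0]) cylinder(h = 192, r = 60);
}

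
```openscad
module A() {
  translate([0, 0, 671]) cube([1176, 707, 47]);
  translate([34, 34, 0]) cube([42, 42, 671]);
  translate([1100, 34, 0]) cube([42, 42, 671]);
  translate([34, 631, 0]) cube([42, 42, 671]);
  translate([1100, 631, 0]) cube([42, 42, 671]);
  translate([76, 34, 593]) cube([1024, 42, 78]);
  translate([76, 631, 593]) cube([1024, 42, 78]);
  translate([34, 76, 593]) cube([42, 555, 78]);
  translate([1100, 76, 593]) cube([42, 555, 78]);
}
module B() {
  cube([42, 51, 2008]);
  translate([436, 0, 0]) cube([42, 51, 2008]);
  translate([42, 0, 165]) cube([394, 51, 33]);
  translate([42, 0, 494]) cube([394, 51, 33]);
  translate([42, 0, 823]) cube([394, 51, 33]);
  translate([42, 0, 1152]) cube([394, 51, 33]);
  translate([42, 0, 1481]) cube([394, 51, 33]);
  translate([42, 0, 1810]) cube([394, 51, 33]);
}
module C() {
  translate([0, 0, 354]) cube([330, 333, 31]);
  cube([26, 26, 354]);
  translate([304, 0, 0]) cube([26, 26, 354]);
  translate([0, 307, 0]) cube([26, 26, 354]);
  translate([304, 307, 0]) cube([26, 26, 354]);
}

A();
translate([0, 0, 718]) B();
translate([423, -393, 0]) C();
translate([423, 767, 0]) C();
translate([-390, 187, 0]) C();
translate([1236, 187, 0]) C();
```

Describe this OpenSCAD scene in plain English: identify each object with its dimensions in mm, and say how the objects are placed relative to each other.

A is a table: top 1176 mm (x) × 707 mm (y), 47 mm thick, upper face at z = 718 mm, on four 42×42 mm square legs, each inset 34 mm from the nearest pair of top edges, running from z = 0 to the bottom of the top. Four apron rails, 42 mm thick and 78 mm tall, run between adjacent legs with their top edges flush with the underside of the top and their outer faces flush with the legs' outer faces.

B is a wooden ladder with two side rails of 42×51 mm section and 2008 mm height, set 478 mm apart overall. Between them run 6 rectangular rungs (51 mm deep, 33 mm thick), front faces flush with the rails' −y face. The bottom of the first rung is 165 mm above the floor and each subsequent rung is 329 mm higher than the one below.

C is a four-legged stool. The seat is 330×333 mm, 31 mm thick, top at z = 385 mm. It stands on four square legs, each 26×26 mm in cross-section, from z = 0 to the seat underside, each flush with a corner of the seat.

The ladder is on top of the table. Four stools sit around the table at the −y, +y, −x, +x sides.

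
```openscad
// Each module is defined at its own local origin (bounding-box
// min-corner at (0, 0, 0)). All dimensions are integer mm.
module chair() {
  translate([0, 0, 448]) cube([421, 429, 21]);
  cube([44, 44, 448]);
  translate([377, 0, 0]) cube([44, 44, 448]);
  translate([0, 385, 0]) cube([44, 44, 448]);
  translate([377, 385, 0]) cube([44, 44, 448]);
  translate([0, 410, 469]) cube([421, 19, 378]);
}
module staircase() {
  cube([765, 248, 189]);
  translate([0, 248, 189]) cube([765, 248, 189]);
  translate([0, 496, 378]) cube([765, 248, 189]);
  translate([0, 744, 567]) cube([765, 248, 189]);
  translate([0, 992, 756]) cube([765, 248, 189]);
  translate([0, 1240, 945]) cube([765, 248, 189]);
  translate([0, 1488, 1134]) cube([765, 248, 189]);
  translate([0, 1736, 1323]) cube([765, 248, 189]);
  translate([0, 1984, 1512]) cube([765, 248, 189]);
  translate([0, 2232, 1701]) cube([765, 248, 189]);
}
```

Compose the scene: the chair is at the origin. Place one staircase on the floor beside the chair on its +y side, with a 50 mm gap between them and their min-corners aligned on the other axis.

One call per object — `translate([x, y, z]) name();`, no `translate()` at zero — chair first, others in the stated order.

chair();
translate([0, 479, 0]) staircase();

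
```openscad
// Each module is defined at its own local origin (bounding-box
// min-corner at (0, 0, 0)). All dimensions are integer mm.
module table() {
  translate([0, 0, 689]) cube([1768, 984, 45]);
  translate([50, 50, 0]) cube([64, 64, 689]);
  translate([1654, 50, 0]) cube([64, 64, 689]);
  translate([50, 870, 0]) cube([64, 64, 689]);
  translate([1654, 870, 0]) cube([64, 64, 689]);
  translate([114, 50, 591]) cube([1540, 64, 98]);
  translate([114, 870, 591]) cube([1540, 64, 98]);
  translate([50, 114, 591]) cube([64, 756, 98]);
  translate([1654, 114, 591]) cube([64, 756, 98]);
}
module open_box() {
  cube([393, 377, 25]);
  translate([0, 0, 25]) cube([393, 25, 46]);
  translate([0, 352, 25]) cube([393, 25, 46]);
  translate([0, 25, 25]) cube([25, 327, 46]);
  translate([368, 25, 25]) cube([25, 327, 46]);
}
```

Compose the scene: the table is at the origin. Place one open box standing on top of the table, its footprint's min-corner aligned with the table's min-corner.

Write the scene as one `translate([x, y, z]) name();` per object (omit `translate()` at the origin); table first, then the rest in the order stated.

table();
translate([0, 0, 734]) open_box();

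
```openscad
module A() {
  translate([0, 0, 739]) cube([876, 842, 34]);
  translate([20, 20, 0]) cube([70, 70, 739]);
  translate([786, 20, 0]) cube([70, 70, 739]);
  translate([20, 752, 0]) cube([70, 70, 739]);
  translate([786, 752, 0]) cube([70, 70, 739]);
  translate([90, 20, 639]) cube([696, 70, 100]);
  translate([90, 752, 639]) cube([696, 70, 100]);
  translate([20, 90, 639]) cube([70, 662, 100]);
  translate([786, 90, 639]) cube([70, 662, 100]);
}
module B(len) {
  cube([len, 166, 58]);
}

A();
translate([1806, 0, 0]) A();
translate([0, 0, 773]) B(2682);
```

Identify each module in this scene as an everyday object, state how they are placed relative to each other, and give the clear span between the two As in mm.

A is a table. B is a beam. A beam spans the tops of two tables. The clear span between the two tables is 930 mm.

Second table starts at x = 1806; first ends at x = 876; clear span = 1806 − 876 = 930 mm.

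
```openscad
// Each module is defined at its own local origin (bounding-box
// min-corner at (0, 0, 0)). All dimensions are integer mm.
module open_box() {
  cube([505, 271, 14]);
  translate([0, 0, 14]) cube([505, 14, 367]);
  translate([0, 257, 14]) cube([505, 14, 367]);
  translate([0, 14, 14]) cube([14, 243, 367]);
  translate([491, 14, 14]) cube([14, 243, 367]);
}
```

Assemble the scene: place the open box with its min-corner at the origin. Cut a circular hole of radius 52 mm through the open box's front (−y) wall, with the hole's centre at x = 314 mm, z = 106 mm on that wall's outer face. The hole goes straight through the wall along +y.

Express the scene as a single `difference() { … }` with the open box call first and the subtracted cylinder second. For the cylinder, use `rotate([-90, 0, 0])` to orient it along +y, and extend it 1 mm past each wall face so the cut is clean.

difference() {
  open_box();
  translate([314, -1, 106]) rotate([-90, 0, 0]) cylinder(h = 16, r = 52);
}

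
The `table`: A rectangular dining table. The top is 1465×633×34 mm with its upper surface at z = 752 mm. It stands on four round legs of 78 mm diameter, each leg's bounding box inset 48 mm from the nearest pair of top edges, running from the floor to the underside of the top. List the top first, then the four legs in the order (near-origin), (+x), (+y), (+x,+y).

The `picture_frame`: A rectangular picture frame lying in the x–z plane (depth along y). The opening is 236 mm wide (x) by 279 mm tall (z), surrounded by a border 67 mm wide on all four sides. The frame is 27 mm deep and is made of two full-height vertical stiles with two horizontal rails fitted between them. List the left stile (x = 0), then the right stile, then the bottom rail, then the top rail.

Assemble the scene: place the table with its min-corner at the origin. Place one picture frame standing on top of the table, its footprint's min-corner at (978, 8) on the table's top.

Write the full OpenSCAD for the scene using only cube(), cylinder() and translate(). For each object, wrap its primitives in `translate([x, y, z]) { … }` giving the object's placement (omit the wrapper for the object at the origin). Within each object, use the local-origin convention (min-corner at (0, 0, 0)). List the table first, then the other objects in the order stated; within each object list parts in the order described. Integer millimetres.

translate([0, 0, 718]) cube([1465, 633, 34]);
translate([87, 87, 0]) cylinder(h = 718, r = 39);
translate([1378, 87, 0]) cylinder(h = 718, r = 39);
translate([87, 546, 0]) cylinder(h = 718, r = 39);
translate([1378, 546, 0]) cylinder(h = 718, r = 39);
translate([978, 8, 752]) {
  cube([67, 27, 413]);
  translate([303, 0, 0]) cube([67, 27, 413]);
  translate([67, 0, 0]) cube([236, 27, 67]);
  translate([67, 0, 346]) cube([236, 27, 67]);
}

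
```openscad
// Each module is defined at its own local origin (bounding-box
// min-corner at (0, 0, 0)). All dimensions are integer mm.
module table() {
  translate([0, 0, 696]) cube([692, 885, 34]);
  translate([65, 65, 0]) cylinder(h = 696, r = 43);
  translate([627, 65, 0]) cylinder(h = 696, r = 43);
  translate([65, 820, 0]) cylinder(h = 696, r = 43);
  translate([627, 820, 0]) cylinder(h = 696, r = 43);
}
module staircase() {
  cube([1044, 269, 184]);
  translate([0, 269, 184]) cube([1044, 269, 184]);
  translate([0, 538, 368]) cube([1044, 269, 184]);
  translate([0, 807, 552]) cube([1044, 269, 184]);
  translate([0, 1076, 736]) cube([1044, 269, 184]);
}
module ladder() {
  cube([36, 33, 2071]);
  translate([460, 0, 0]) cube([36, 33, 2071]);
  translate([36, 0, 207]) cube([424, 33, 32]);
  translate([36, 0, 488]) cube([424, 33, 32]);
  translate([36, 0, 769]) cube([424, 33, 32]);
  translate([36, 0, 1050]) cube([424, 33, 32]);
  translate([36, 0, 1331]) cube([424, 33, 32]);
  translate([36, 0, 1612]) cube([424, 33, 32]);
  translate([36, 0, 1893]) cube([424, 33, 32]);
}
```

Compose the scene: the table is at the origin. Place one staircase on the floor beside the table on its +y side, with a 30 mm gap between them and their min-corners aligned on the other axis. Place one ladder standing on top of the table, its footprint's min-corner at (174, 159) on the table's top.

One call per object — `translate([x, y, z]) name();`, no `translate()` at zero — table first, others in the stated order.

table();
translate([0, 915, 0]) staircase();
translate([174, 159, 730]) ladder();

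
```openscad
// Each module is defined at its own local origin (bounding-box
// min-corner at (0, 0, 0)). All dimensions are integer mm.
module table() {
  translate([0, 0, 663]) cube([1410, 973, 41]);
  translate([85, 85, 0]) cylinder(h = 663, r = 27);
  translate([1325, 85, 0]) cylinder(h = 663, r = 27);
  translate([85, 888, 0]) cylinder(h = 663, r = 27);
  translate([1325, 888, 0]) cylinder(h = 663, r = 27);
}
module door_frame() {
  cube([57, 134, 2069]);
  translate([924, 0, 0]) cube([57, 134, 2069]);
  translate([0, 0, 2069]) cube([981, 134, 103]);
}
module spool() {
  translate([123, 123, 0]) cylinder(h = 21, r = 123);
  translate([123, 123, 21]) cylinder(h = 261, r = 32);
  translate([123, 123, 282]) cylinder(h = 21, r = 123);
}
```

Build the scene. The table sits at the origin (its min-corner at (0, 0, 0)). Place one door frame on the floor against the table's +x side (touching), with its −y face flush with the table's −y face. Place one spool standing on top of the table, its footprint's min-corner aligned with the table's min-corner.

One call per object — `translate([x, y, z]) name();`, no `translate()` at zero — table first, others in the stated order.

table();
translate([1410, 0, 0]) door_frame();
translate([0, 0, 704]) spool();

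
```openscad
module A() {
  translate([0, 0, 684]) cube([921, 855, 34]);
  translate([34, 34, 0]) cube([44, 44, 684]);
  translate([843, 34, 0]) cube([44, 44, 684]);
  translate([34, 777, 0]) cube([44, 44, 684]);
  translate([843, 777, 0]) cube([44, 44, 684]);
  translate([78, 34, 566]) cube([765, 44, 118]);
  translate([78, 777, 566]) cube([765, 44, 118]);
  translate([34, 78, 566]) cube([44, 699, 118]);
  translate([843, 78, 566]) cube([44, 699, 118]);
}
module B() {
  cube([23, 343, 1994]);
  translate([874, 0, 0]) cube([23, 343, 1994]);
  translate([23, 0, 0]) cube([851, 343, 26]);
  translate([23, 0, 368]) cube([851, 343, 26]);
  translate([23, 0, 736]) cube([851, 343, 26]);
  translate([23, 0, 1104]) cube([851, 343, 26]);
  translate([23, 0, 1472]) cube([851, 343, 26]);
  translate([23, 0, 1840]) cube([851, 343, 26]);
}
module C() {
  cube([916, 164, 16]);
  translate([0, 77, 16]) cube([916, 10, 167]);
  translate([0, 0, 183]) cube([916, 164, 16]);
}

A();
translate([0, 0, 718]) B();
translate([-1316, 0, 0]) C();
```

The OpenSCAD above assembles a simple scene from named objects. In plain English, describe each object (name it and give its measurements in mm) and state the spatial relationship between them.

A is a table with a 921×855 mm rectangular top, 34 mm thick, top surface at z = 718 mm, supported by four 44×44 mm square legs, each inset 34 mm from the nearest pair of top edges, running from the floor. Four apron rails, 44 mm thick and 118 mm tall, run between adjacent legs with their top edges flush with the underside of the top and their outer faces flush with the legs' outer faces.

B is a bookshelf 897 mm wide overall, 343 mm deep and 1994 mm tall. The two sides are 23 mm thick vertical panels. 6 horizontal shelves of 26 mm thickness span between the inner faces of the sides; the lowest shelf sits on the floor and shelves are stacked with a clear vertical gap of 342 mm between each pair.

C is an I-beam lying along x, 916 mm long. Overall section height 199 mm. Two flanges 164 mm wide (y) and 16 mm thick, one on the floor and one at the top; a web 10 mm thick runs between them, centred on the flange width.

The bookshelf is on top of the table. The I-beam is on the floor beside the table on its −x side.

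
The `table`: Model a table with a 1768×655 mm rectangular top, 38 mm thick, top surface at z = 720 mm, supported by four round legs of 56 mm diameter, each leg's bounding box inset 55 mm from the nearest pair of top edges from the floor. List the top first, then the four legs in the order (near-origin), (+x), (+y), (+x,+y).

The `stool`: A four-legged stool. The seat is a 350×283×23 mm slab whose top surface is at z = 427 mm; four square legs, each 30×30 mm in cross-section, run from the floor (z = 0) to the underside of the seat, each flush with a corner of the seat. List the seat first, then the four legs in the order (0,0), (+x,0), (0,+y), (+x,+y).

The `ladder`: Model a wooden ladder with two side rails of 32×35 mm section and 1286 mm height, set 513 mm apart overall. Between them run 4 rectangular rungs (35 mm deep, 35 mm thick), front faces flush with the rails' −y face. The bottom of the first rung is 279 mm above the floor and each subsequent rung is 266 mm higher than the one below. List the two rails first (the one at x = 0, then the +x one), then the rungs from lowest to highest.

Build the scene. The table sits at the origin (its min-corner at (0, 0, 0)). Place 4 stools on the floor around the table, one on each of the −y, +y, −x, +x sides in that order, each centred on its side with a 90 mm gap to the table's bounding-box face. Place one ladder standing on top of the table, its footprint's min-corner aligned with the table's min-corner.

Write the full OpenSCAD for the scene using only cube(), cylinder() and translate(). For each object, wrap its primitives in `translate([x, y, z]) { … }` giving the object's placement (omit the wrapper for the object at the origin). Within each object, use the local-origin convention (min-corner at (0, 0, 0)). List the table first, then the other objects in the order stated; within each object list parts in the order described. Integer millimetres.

translate([0, 0, 682]) cube([1768, 655, 38]);
translate([83, 83, 0]) cylinder(h = 682, r = 28);
translate([1685, 83, 0]) cylinder(h = 682, r = 28);
translate([83, 572, 0]) cylinder(h = 682, r = 28);
translate([1685, 572, 0]) cylinder(h = 682, r = 28);
translate([709, -373, 0]) {
  translate([0, 0, 404]) cube([350, 283, 23]);
  cube([30, 30, 404]);
  translate([320, 0, 0]) cube([30, 30, 404]);
  translate([0, 253, 0]) cube([30, 30, 404]);
  translate([320, 253, 0]) cube([30, 30, 404]);
}
translate([709, 745, 0]) {
  translate([0, 0, 404]) cube([350, 283, 23]);
  cube([30, 30, 404]);
  translate([320, 0, 0]) cube([30, 30, 404]);
  translate([0, 253, 0]) cube([30, 30, 404]);
  translate([320, 253, 0]) cube([30, 30, 404]);
}
translate([-440, 186, 0]) {
  translate([0, 0, 404]) cube([350, 283, 23]);
  cube([30, 30, 404]);
  translate([320, 0, 0]) cube([30, 30, 404]);
  translate([0, 253, 0]) cube([30, 30, 404]);
  translate([320, 253, 0]) cube([30, 30, 404]);
}
translate([1858, 186, 0]) {
  translate([0, 0, 404]) cube([350, 283, 23]);
  cube([30, 30, 404]);
  translate([320, 0, 0]) cube([30, 30, 404]);
  translate([0, 253, 0]) cube([30, 30, 404]);
  translate([320, 253, 0]) cube([30, 30, 404]);
}
translate([0, 0, 720]) {
  cube([32, 35, 1286]);
  translate([481, 0, 0]) cube([32, 35, 1286]);
  translate([32, 0, 279]) cube([449, 35, 35]);
  translate([32, 0, 545]) cube([449, 35, 35]);
  translate([32, 0, 811]) cube([449, 35, 35]);
  translate([32, 0, 1077]) cube([449, 35, 35]);
}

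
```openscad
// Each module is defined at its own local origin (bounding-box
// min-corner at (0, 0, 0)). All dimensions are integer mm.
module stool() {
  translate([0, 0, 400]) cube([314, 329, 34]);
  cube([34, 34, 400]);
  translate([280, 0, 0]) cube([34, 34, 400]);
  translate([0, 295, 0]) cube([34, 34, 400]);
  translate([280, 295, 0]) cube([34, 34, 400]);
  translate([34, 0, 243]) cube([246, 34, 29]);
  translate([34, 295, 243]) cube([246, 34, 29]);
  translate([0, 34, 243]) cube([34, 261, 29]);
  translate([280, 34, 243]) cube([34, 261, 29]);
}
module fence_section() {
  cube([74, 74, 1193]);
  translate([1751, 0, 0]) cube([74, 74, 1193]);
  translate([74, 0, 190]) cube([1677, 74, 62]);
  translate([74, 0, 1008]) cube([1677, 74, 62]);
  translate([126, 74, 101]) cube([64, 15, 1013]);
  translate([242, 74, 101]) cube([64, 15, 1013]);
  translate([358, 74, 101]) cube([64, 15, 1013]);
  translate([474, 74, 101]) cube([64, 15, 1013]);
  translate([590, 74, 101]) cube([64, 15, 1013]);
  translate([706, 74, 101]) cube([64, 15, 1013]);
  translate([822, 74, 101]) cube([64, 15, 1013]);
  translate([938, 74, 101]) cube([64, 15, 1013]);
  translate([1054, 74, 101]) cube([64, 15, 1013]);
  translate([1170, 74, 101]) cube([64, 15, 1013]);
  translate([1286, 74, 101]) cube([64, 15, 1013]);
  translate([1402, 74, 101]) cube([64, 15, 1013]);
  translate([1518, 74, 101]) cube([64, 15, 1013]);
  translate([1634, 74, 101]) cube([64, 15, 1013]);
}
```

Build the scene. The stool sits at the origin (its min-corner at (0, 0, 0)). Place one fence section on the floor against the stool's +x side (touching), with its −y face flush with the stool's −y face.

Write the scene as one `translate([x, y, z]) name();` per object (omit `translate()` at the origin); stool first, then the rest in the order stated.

stool();
translate([314, 0, 0]) fence_section();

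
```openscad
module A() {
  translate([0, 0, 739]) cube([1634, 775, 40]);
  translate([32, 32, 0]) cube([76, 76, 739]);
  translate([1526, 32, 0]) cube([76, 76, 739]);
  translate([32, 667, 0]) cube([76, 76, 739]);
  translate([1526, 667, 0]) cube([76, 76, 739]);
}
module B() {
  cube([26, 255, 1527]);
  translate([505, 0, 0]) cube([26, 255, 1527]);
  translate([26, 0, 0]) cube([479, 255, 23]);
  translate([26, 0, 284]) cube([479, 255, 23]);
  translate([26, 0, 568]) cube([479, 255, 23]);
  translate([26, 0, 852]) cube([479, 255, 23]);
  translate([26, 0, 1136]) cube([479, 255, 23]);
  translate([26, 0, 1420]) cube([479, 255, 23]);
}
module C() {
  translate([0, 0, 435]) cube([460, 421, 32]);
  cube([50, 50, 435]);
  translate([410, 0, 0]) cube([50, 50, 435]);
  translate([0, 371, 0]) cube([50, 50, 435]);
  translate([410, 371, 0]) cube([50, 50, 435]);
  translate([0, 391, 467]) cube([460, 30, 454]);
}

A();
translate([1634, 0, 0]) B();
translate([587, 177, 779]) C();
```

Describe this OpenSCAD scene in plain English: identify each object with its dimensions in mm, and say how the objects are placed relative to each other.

A is a rectangular dining table. The top is 1634×775×40 mm with its upper surface at z = 779 mm. It stands on four 76×76 mm square legs, each inset 32 mm from the nearest pair of top edges, running from the floor to the underside of the top.

B is an open bookshelf. Two side panels, each 26 mm thick, 255 mm deep and 1527 mm tall, stand 531 mm apart (outside-to-outside). Between them sit 6 shelves, each 23 mm thick and 255 mm deep, spanning the full gap between the sides. The bottom shelf rests on the floor (its underside at z = 0) and the clear gap between one shelf's top and the next shelf's underside is 261 mm.

C is a chair: 460×421 mm seat, 32 mm thick, top at z = 467 mm, on four 50 mm square corner legs flush with the seat edges. A 30 mm thick backrest slab spans the full seat width, extending 454 mm above the seat top, its back face flush with the seat's +y edge.

The bookshelf is against the table's +x side, with their −y faces flush. The chair is on top of the table, centred.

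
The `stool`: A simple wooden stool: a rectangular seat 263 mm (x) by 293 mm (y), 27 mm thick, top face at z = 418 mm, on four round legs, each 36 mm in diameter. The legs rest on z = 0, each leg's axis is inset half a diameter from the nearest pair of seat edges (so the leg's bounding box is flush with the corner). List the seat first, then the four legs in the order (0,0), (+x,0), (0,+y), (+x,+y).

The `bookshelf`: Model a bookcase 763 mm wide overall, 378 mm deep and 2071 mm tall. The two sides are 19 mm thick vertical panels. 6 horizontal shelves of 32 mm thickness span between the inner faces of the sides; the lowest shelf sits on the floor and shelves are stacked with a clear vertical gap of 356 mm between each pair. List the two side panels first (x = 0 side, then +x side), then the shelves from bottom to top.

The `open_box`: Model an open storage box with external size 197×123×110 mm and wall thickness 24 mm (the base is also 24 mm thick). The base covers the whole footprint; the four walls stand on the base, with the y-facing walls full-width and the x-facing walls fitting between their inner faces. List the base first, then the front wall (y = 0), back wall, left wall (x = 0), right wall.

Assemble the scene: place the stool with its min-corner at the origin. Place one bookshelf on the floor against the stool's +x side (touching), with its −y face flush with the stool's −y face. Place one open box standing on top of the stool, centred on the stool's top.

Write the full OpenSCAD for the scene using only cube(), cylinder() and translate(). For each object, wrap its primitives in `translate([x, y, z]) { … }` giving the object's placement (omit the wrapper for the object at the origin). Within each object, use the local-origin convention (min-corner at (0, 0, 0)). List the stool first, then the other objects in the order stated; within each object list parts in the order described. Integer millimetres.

translate([0, 0, 391]) cube([263, 293, 27]);
translate([18, 18, 0]) cylinder(h = 391, r = 18);
translate([245, 18, 0]) cylinder(h = 391, r = 18);
translate([18, 275, 0]) cylinder(h = 391, r = 18);
translate([245, 275, 0]) cylinder(h = 391, r = 18);
translate([263, 0, 0]) {
  cube([19, 378, 2071]);
  translate([744, 0, 0]) cube([19, 378, 2071]);
  translate([19, 0, 0]) cube([725, 378, 32]);
  translate([19, 0, 388]) cube([725, 378, 32]);
  translate([19, 0, 776]) cube([725, 378, 32]);
  translate([19, 0, 1164]) cube([725, 378, 32]);
  translate([19, 0, 1552]) cube([725, 378, 32]);
  translate([19, 0, 1940]) cube([725, 378, 32]);
}
translate([33, 85, 418]) {
  cube([197, 123, 24]);
  translate([0, 0, 24]) cube([197, 24, 86]);
  translate([0, 99, 24]) cube([197, 24, 86]);
  translate([0, 24, 24]) cube([24, 75, 86]);
  translate([173, 24, 24]) cube([24, 75, 86]);
}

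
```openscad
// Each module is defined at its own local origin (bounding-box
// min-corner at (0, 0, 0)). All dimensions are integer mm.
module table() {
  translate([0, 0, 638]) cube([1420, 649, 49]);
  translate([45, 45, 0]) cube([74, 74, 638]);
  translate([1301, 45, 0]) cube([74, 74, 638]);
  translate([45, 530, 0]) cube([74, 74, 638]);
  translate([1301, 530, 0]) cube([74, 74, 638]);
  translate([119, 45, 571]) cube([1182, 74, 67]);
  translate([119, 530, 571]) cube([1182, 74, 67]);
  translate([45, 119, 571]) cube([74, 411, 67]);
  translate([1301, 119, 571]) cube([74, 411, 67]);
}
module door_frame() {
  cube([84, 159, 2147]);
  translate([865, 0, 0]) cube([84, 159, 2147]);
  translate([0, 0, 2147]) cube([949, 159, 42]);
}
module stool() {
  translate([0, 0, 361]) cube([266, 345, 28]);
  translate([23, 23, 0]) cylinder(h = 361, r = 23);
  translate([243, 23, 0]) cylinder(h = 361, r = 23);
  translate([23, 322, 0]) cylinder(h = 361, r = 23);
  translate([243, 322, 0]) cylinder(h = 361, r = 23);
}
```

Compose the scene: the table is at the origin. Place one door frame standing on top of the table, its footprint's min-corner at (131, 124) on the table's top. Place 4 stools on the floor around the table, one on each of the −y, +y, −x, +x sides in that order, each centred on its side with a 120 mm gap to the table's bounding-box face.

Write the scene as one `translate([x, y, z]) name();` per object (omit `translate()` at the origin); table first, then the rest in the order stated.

table();
translate([131, 124, 687]) door_frame();
translate([577, -465, 0]) stool();
translate([577, 769, 0]) stool();
translate([-386, 152, 0]) stool();
translate([1540, 152, 0]) stool();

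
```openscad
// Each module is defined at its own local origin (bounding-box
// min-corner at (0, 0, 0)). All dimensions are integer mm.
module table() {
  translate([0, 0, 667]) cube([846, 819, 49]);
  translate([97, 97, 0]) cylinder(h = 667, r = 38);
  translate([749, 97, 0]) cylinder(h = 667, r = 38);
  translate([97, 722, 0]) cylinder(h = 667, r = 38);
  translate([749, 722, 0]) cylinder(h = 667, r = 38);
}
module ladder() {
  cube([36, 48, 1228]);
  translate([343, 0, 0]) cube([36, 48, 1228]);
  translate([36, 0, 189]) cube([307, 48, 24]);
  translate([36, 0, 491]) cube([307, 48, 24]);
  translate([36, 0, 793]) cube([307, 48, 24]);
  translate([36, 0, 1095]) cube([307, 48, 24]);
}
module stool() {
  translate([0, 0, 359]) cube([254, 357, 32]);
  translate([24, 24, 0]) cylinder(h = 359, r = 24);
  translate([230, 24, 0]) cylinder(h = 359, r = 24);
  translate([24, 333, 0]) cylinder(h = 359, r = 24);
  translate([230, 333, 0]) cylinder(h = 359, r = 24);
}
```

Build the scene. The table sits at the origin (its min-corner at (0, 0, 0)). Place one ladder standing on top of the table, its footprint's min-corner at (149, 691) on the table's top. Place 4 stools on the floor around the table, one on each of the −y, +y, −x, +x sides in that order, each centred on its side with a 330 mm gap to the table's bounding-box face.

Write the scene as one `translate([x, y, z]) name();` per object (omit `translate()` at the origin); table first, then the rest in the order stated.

table();
translate([149, 691, 716]) ladder();
translate([296, -687, 0]) stool();
translate([296, 1149, 0]) stool();
translate([-584, 231, 0]) stool();
translate([1176, 231, 0]) stool();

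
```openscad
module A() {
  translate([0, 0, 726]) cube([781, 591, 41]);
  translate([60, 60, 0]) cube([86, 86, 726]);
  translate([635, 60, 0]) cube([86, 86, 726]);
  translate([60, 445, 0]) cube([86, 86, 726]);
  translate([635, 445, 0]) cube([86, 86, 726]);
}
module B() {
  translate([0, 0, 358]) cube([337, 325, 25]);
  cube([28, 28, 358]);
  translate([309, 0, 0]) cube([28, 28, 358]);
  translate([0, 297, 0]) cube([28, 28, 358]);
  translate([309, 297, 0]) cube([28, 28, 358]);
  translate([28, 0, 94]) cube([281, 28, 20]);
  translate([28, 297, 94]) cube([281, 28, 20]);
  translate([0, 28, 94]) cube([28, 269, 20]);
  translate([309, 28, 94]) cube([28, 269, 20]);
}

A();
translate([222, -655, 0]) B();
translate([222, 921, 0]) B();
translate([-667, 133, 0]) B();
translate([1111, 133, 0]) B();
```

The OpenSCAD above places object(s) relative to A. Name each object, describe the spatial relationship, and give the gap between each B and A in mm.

A is a table. B is a stool. Four stools sit around the table at the −y, +y, −x, +x sides. The gap between each stool and the table is 330 mm.

Each stool's nearest face is 330 mm from the table's bounding box.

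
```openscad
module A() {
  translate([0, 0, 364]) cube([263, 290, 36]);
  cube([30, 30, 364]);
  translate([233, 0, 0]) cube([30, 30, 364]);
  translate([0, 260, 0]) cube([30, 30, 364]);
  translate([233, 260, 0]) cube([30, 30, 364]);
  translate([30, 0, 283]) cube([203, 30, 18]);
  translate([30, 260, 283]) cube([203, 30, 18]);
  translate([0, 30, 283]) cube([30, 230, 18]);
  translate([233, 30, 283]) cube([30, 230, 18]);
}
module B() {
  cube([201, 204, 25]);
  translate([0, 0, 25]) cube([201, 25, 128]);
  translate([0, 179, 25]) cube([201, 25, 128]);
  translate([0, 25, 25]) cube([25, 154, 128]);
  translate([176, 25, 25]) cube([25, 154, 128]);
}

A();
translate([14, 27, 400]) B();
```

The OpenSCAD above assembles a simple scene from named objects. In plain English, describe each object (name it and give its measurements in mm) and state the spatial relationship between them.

A is a simple wooden stool: a rectangular seat 263 mm (x) by 290 mm (y), 36 mm thick, top face at z = 400 mm, on four square legs, each 30×30 mm in cross-section. The legs rest on z = 0, each flush with a corner of the seat. Four stretchers, 30 mm wide and 18 mm tall, connect adjacent legs with their undersides at z = 283 mm, each running between the inner faces of the legs it joins and aligned with the legs' outer faces on the other axis.

B is an open storage box with external size 201×204×153 mm and wall thickness 25 mm (the base is also 25 mm thick). The base covers the whole footprint; the four walls stand on the base, with the y-facing walls full-width and the x-facing walls fitting between their inner faces.

The open box is on top of the stool.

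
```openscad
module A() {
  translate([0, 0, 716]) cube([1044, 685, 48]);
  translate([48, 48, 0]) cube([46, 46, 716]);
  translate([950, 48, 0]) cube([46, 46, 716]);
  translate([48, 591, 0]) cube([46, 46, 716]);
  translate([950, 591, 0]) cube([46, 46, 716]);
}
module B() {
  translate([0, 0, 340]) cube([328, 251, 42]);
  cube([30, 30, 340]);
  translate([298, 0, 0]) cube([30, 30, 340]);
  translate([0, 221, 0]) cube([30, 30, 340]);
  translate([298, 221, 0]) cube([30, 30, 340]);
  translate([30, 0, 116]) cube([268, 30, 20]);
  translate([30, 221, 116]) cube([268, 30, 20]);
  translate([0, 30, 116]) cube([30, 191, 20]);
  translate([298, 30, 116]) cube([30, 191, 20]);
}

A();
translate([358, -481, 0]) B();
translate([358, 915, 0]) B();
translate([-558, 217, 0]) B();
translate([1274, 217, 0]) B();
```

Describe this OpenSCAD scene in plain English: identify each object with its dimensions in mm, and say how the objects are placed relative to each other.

A is a table with a 1044×685 mm rectangular top, 48 mm thick, top surface at z = 764 mm, supported by four 46×46 mm square legs, each inset 48 mm from the nearest pair of top edges, running from the floor.

B is a four-legged stool. The seat is a 328×251×42 mm slab whose top surface is at z = 382 mm; four square legs, each 30×30 mm in cross-section, run from the floor (z = 0) to the underside of the seat, each flush with a corner of the seat. Four stretchers, 30 mm wide and 20 mm tall, connect adjacent legs with their undersides at z = 116 mm, each running between the inner faces of the legs it joins and aligned with the legs' outer faces on the other axis.

Four stools sit around the table at the −y, +y, −x, +x sides.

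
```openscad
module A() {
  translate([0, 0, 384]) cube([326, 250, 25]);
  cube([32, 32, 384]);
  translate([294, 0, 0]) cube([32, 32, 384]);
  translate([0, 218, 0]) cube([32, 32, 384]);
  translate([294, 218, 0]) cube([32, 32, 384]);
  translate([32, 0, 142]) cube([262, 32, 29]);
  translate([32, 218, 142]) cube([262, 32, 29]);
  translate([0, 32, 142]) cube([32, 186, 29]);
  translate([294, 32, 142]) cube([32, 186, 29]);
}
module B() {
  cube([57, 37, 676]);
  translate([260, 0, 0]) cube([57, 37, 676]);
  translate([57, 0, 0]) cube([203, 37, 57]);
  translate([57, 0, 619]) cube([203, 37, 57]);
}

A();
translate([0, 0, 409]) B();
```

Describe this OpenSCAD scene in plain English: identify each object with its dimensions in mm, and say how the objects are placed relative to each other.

A is a four-legged stool. The seat is 326×250 mm, 25 mm thick, top at z = 409 mm. It stands on four square legs, each 32×32 mm in cross-section, from z = 0 to the seat underside, each flush with a corner of the seat. Four stretchers, 32 mm wide and 29 mm tall, connect adjacent legs with their undersides at z = 142 mm, each running between the inner faces of the legs it joins and aligned with the legs' outer faces on the other axis.

B is a rectangular picture frame lying in the x–z plane (depth along y). The opening is 203 mm wide (x) by 562 mm tall (z), surrounded by a border 57 mm wide on all four sides. The frame is 37 mm deep and is made of two full-height vertical stiles with two horizontal rails fitted between them.

The picture frame is on top of the stool.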